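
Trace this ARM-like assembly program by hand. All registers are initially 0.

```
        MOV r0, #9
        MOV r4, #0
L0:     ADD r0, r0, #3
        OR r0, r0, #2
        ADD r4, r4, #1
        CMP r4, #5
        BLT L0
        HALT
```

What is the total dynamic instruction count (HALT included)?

28

MOV r0, #9 → r0=9
MOV r4, #0 → r4=0
ADD r0, r0, #3 → r0=9+3=12
OR r0, r0, #2 → r0=12|2=14
ADD r4, r4, #1 → r4=0+1=1
CMP r4, #5  (cmp 1,5)
BLT L0: taken
ADD r0, r0, #3 → r0=14+3=17
OR r0, r0, #2 → r0=17|2=19
ADD r4, r4, #1 → r4=1+1=2
CMP r4, #5  (cmp 2,5)
BLT L0: taken
ADD r0, r0, #3 → r0=19+3=22
OR r0, r0, #2 → r0=22|2=22
ADD r4, r4, #1 → r4=2+1=3
CMP r4, #5  (cmp 3,5)
BLT L0: taken
ADD r0, r0, #3 → r0=22+3=25
OR r0, r0, #2 → r0=25|2=27
ADD r4, r4, #1 → r4=3+1=4
CMP r4, #5  (cmp 4,5)
BLT L0: taken
ADD r0, r0, #3 → r0=27+3=30
OR r0, r0, #2 → r0=30|2=30
ADD r4, r4, #1 → r4=4+1=5
CMP r4, #5  (cmp 5,5)
BLT L0: not taken
halt.
Total executed instructions: 28.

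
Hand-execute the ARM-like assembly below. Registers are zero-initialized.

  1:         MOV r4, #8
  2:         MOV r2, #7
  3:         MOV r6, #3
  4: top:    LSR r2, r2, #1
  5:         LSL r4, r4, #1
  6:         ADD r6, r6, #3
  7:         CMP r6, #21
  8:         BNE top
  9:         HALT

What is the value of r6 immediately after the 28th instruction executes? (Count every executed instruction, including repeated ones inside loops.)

18

after MOV r4, #8: r4=8
after MOV r2, #7: r2=7
after MOV r6, #3: r6=3
after LSR r2, r2, #1: r2=7>>1=3
after LSL r4, r4, #1: r4=8<<1=16
after ADD r6, r6, #3: r6=3+3=6
CMP r6, #21  (cmp 6,21)
BNE top: taken
after LSR r2, r2, #1: r2=3>>1=1
after LSL r4, r4, #1: r4=16<<1=32
after ADD r6, r6, #3: r6=6+3=9
CMP r6, #21  (cmp 9,21)
BNE top: taken
after LSR r2, r2, #1: r2=1>>1=0
after LSL r4, r4, #1: r4=32<<1=64
after ADD r6, r6, #3: r6=9+3=12
CMP r6, #21  (cmp 12,21)
BNE top: taken
after LSR r2, r2, #1: r2=0>>1=0
after LSL r4, r4, #1: r4=64<<1=128
after ADD r6, r6, #3: r6=12+3=15
CMP r6, #21  (cmp 15,21)
BNE top: taken
after LSR r2, r2, #1: r2=0>>1=0
after LSL r4, r4, #1: r4=128<<1=256
after ADD r6, r6, #3: r6=15+3=18
CMP r6, #21  (cmp 18,21)
BNE top: taken
After step 28: r6 = 18.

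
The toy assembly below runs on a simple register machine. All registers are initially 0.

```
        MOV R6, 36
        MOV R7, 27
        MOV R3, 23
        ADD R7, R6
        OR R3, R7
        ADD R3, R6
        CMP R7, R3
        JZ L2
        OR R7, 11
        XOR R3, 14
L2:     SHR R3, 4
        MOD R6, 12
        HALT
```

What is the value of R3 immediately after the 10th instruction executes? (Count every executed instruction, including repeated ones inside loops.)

109

after MOV R6, 36: R6=36
after MOV R7, 27: R7=27
after MOV R3, 23: R3=23
after ADD R7, R6: R7=27+36=63
after OR R3, R7: R3=23|63=63
after ADD R3, R6: R3=63+36=99
CMP R7, R3  (cmp 63,99)
JZ L2: not taken
after OR R7, 11: R7=63|11=63
after XOR R3, 14: R3=99^14=109
After step 10: R3 = 109.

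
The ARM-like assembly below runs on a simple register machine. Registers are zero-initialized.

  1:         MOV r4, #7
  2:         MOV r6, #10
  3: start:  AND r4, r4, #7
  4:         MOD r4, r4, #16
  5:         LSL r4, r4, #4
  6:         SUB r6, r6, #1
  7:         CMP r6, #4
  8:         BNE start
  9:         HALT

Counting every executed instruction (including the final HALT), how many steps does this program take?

39

after MOV r4, #7: r4=7
after MOV r6, #10: r6=10
after AND r4, r4, #7: r4=7&7=7
after MOD r4, r4, #16: r4=7%16=7
after LSL r4, r4, #4: r4=7<<4=112
after SUB r6, r6, #1: r6=10-1=9
CMP r6, #4  (cmp 9,4)
BNE start: taken
after AND r4, r4, #7: r4=112&7=0
after MOD r4, r4, #16: r4=0%16=0
after LSL r4, r4, #4: r4=0<<4=0
after SUB r6, r6, #1: r6=9-1=8
CMP r6, #4  (cmp 8,4)
BNE start: taken
after AND r4, r4, #7: r4=0&7=0
after MOD r4, r4, #16: r4=0%16=0
after LSL r4, r4, #4: r4=0<<4=0
after SUB r6, r6, #1: r6=8-1=7
CMP r6, #4  (cmp 7,4)
BNE start: taken
after AND r4, r4, #7: r4=0&7=0
after MOD r4, r4, #16: r4=0%16=0
after LSL r4, r4, #4: r4=0<<4=0
after SUB r6, r6, #1: r6=7-1=6
CMP r6, #4  (cmp 6,4)
BNE start: taken
after AND r4, r4, #7: r4=0&7=0
after MOD r4, r4, #16: r4=0%16=0
after LSL r4, r4, #4: r4=0<<4=0
after SUB r6, r6, #1: r6=6-1=5
CMP r6, #4  (cmp 5,4)
BNE start: taken
after AND r4, r4, #7: r4=0&7=0
after MOD r4, r4, #16: r4=0%16=0
after LSL r4, r4, #4: r4=0<<4=0
after SUB r6, r6, #1: r6=5-1=4
CMP r6, #4  (cmp 4,4)
BNE start: not taken
halt.
Total executed instructions: 39.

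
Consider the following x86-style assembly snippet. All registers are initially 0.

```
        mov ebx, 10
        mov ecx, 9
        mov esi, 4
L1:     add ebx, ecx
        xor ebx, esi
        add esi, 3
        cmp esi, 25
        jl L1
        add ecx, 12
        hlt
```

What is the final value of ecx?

21

ebx=10
ecx=9
esi=4
ebx=10+9=19
ebx=19^4=23
esi=4+3=7
cmp esi, 25  (cmp 7,25)
jl L1: taken
ebx=23+9=32
ebx=32^7=39
esi=7+3=10
cmp esi, 25  (cmp 10,25)
jl L1: taken
ebx=39+9=48
ebx=48^10=58
esi=10+3=13
cmp esi, 25  (cmp 13,25)
jl L1: taken
ebx=58+9=67
ebx=67^13=78
esi=13+3=16
cmp esi, 25  (cmp 16,25)
jl L1: taken
ebx=78+9=87
ebx=87^16=71
esi=16+3=19
cmp esi, 25  (cmp 19,25)
jl L1: taken
ebx=71+9=80
ebx=80^19=67
esi=19+3=22
cmp esi, 25  (cmp 22,25)
jl L1: taken
ebx=67+9=76
ebx=76^22=90
esi=22+3=25
cmp esi, 25  (cmp 25,25)
jl L1: not taken
ecx=9+12=21
halt.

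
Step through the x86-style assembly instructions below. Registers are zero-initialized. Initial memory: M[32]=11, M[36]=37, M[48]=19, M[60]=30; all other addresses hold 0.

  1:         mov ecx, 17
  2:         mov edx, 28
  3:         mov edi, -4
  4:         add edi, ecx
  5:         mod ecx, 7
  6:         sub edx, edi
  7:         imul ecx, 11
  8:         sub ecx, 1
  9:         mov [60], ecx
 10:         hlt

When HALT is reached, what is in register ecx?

after mov ecx, 17: ecx=17
after mov edx, 28: edx=28
after mov edi, -4: edi=-4
after add edi, ecx: edi=(-4)+17=13
after mod ecx, 7: ecx=17%7=3
after sub edx, edi: edx=28-13=15
after imul ecx, 11: ecx=3*11=33
after sub ecx, 1: ecx=33-1=32
mov [60], ecx → M[60]=32
halt.

32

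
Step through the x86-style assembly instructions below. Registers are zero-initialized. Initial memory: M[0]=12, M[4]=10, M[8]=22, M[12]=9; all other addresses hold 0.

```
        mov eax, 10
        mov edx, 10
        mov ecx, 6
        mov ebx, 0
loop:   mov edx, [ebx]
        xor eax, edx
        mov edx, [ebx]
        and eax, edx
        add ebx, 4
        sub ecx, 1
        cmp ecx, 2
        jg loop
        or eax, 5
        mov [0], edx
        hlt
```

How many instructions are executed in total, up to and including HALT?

mov eax, 10 → eax=10
mov edx, 10 → edx=10
mov ecx, 6 → ecx=6
mov ebx, 0 → ebx=0
mov edx, [ebx] → edx=M[0]=12
xor eax, edx → eax=10^12=6
mov edx, [ebx] → edx=M[0]=12
and eax, edx → eax=6&12=4
add ebx, 4 → ebx=0+4=4
sub ecx, 1 → ecx=6-1=5
cmp ecx, 2  (cmp 5,2)
jg loop: taken
mov edx, [ebx] → edx=M[4]=10
xor eax, edx → eax=4^10=14
mov edx, [ebx] → edx=M[4]=10
and eax, edx → eax=14&10=10
add ebx, 4 → ebx=4+4=8
sub ecx, 1 → ecx=5-1=4
cmp ecx, 2  (cmp 4,2)
jg loop: taken
mov edx, [ebx] → edx=M[8]=22
xor eax, edx → eax=10^22=28
mov edx, [ebx] → edx=M[8]=22
and eax, edx → eax=28&22=20
add ebx, 4 → ebx=8+4=12
sub ecx, 1 → ecx=4-1=3
cmp ecx, 2  (cmp 3,2)
jg loop: taken
mov edx, [ebx] → edx=M[12]=9
xor eax, edx → eax=20^9=29
mov edx, [ebx] → edx=M[12]=9
and eax, edx → eax=29&9=9
add ebx, 4 → ebx=12+4=16
sub ecx, 1 → ecx=3-1=2
cmp ecx, 2  (cmp 2,2)
jg loop: not taken
or eax, 5 → eax=9|5=13
mov [0], edx → M[0]=9
halt.
Total executed instructions: 39.

39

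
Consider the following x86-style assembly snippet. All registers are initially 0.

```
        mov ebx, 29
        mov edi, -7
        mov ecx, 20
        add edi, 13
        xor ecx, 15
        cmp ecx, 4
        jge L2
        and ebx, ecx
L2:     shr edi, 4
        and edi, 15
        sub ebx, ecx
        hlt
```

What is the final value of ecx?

27

after mov ebx, 29: ebx=29
after mov edi, -7: edi=-7
after mov ecx, 20: ecx=20
after add edi, 13: edi=(-7)+13=6
after xor ecx, 15: ecx=20^15=27
cmp ecx, 4  (cmp 27,4)
jge L2: taken
after shr edi, 4: edi=6>>4=0
after and edi, 15: edi=0&15=0
after sub ebx, ecx: ebx=29-27=2
halt.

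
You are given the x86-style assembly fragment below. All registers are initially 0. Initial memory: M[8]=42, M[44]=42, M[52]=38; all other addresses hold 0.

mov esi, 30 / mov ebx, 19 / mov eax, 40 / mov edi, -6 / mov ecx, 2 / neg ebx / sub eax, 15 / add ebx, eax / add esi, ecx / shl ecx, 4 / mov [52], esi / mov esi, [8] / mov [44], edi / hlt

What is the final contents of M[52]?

32

after mov esi, 30: esi=30
after mov ebx, 19: ebx=19
after mov eax, 40: eax=40
after mov edi, -6: edi=-6
after mov ecx, 2: ecx=2
after neg ebx: ebx=-(19)=-19
after sub eax, 15: eax=40-15=25
after add ebx, eax: ebx=(-19)+25=6
after add esi, ecx: esi=30+2=32
after shl ecx, 4: ecx=2<<4=32
mov [52], esi → M[52]=32
after mov esi, [8]: esi=M[8]=42
mov [44], edi → M[44]=-6
halt.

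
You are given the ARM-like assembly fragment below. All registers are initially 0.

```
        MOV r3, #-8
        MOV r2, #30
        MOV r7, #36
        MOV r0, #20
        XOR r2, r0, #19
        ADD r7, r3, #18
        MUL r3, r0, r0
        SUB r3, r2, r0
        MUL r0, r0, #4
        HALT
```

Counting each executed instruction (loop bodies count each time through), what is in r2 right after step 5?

r3=-8
r2=30
r7=36
r0=20
r2=20^19=7
After step 5: r2 = 7.

7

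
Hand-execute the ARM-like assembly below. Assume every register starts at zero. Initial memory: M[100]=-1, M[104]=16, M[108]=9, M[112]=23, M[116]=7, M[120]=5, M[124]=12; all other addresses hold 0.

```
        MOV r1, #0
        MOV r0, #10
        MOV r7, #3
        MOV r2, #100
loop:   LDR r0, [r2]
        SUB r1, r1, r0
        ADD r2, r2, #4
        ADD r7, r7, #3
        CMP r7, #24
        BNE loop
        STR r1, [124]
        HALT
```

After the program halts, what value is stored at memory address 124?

-71

after MOV r1, #0: r1=0
after MOV r0, #10: r0=10
after MOV r7, #3: r7=3
after MOV r2, #100: r2=100
after LDR r0, [r2]: r0=M[100]=-1
after SUB r1, r1, r0: r1=0-(-1)=1
after ADD r2, r2, #4: r2=100+4=104
after ADD r7, r7, #3: r7=3+3=6
CMP r7, #24  (cmp 6,24)
BNE loop: taken
after LDR r0, [r2]: r0=M[104]=16
after SUB r1, r1, r0: r1=1-16=-15
after ADD r2, r2, #4: r2=104+4=108
after ADD r7, r7, #3: r7=6+3=9
CMP r7, #24  (cmp 9,24)
BNE loop: taken
after LDR r0, [r2]: r0=M[108]=9
after SUB r1, r1, r0: r1=(-15)-9=-24
after ADD r2, r2, #4: r2=108+4=112
after ADD r7, r7, #3: r7=9+3=12
CMP r7, #24  (cmp 12,24)
BNE loop: taken
after LDR r0, [r2]: r0=M[112]=23
after SUB r1, r1, r0: r1=(-24)-23=-47
after ADD r2, r2, #4: r2=112+4=116
after ADD r7, r7, #3: r7=12+3=15
CMP r7, #24  (cmp 15,24)
BNE loop: taken
after LDR r0, [r2]: r0=M[116]=7
after SUB r1, r1, r0: r1=(-47)-7=-54
after ADD r2, r2, #4: r2=116+4=120
after ADD r7, r7, #3: r7=15+3=18
CMP r7, #24  (cmp 18,24)
BNE loop: taken
after LDR r0, [r2]: r0=M[120]=5
after SUB r1, r1, r0: r1=(-54)-5=-59
after ADD r2, r2, #4: r2=120+4=124
after ADD r7, r7, #3: r7=18+3=21
CMP r7, #24  (cmp 21,24)
BNE loop: taken
after LDR r0, [r2]: r0=M[124]=12
after SUB r1, r1, r0: r1=(-59)-12=-71
after ADD r2, r2, #4: r2=124+4=128
after ADD r7, r7, #3: r7=21+3=24
CMP r7, #24  (cmp 24,24)
BNE loop: not taken
STR r1, [124] → M[124]=-71
halt.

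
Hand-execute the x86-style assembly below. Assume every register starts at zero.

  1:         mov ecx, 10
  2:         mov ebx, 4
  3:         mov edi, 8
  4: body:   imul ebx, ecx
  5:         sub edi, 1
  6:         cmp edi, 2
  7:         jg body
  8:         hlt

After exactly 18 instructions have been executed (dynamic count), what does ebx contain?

40000

mov ecx, 10 → ecx=10
mov ebx, 4 → ebx=4
mov edi, 8 → edi=8
imul ebx, ecx → ebx=4*10=40
sub edi, 1 → edi=8-1=7
cmp edi, 2  (cmp 7,2)
jg body: taken
imul ebx, ecx → ebx=40*10=400
sub edi, 1 → edi=7-1=6
cmp edi, 2  (cmp 6,2)
jg body: taken
imul ebx, ecx → ebx=400*10=4000
sub edi, 1 → edi=6-1=5
cmp edi, 2  (cmp 5,2)
jg body: taken
imul ebx, ecx → ebx=4000*10=40000
sub edi, 1 → edi=5-1=4
cmp edi, 2  (cmp 4,2)
After step 18: ebx = 40000.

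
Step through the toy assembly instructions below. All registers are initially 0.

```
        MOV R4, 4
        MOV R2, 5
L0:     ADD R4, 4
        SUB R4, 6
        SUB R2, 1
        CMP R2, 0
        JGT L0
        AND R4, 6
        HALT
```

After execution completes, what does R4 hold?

2

R4=4
R2=5
R4=4+4=8
R4=8-6=2
R2=5-1=4
CMP R2, 0  (cmp 4,0)
JGT L0: taken
R4=2+4=6
R4=6-6=0
R2=4-1=3
CMP R2, 0  (cmp 3,0)
JGT L0: taken
R4=0+4=4
R4=4-6=-2
R2=3-1=2
CMP R2, 0  (cmp 2,0)
JGT L0: taken
R4=(-2)+4=2
R4=2-6=-4
R2=2-1=1
CMP R2, 0  (cmp 1,0)
JGT L0: taken
R4=(-4)+4=0
R4=0-6=-6
R2=1-1=0
CMP R2, 0  (cmp 0,0)
JGT L0: not taken
R4=(-6)&6=2
halt.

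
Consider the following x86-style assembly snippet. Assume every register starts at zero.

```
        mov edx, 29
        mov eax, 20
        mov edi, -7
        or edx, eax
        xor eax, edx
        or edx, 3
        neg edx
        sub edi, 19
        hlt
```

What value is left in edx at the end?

edx=29
eax=20
edi=-7
edx=29|20=29
eax=20^29=9
edx=29|3=31
edx=-(31)=-31
edi=(-7)-19=-26
halt.

-31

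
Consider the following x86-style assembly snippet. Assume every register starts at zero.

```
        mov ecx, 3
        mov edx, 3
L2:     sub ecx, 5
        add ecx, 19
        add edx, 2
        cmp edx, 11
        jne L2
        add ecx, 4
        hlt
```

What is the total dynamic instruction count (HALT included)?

after mov ecx, 3: ecx=3
after mov edx, 3: edx=3
after sub ecx, 5: ecx=3-5=-2
after add ecx, 19: ecx=(-2)+19=17
after add edx, 2: edx=3+2=5
cmp edx, 11  (cmp 5,11)
jne L2: taken
after sub ecx, 5: ecx=17-5=12
after add ecx, 19: ecx=12+19=31
after add edx, 2: edx=5+2=7
cmp edx, 11  (cmp 7,11)
jne L2: taken
after sub ecx, 5: ecx=31-5=26
after add ecx, 19: ecx=26+19=45
after add edx, 2: edx=7+2=9
cmp edx, 11  (cmp 9,11)
jne L2: taken
after sub ecx, 5: ecx=45-5=40
after add ecx, 19: ecx=40+19=59
after add edx, 2: edx=9+2=11
cmp edx, 11  (cmp 11,11)
jne L2: not taken
after add ecx, 4: ecx=59+4=63
halt.
Total executed instructions: 24.

24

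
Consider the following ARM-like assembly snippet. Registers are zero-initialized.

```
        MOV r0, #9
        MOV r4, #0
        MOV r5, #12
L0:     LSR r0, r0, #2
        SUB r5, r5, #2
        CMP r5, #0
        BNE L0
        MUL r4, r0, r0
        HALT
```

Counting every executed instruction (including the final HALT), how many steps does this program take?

r0=9
r4=0
r5=12
r0=9>>2=2
r5=12-2=10
CMP r5, #0  (cmp 10,0)
BNE L0: taken
r0=2>>2=0
r5=10-2=8
CMP r5, #0  (cmp 8,0)
BNE L0: taken
r0=0>>2=0
r5=8-2=6
CMP r5, #0  (cmp 6,0)
BNE L0: taken
r0=0>>2=0
r5=6-2=4
CMP r5, #0  (cmp 4,0)
BNE L0: taken
r0=0>>2=0
r5=4-2=2
CMP r5, #0  (cmp 2,0)
BNE L0: taken
r0=0>>2=0
r5=2-2=0
CMP r5, #0  (cmp 0,0)
BNE L0: not taken
r4=0*0=0
halt.
Total executed instructions: 29.

29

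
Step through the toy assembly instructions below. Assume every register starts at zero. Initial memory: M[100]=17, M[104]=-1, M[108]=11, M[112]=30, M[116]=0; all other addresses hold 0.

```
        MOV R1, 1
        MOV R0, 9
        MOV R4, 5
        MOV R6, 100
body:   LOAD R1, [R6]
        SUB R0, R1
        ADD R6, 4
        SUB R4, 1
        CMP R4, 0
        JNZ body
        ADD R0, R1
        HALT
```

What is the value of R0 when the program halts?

-48

MOV R1, 1 → R1=1
MOV R0, 9 → R0=9
MOV R4, 5 → R4=5
MOV R6, 100 → R6=100
LOAD R1, [R6] → R1=M[100]=17
SUB R0, R1 → R0=9-17=-8
ADD R6, 4 → R6=100+4=104
SUB R4, 1 → R4=5-1=4
CMP R4, 0  (cmp 4,0)
JNZ body: taken
LOAD R1, [R6] → R1=M[104]=-1
SUB R0, R1 → R0=(-8)-(-1)=-7
ADD R6, 4 → R6=104+4=108
SUB R4, 1 → R4=4-1=3
CMP R4, 0  (cmp 3,0)
JNZ body: taken
LOAD R1, [R6] → R1=M[108]=11
SUB R0, R1 → R0=(-7)-11=-18
ADD R6, 4 → R6=108+4=112
SUB R4, 1 → R4=3-1=2
CMP R4, 0  (cmp 2,0)
JNZ body: taken
LOAD R1, [R6] → R1=M[112]=30
SUB R0, R1 → R0=(-18)-30=-48
ADD R6, 4 → R6=112+4=116
SUB R4, 1 → R4=2-1=1
CMP R4, 0  (cmp 1,0)
JNZ body: taken
LOAD R1, [R6] → R1=M[116]=0
SUB R0, R1 → R0=(-48)-0=-48
ADD R6, 4 → R6=116+4=120
SUB R4, 1 → R4=1-1=0
CMP R4, 0  (cmp 0,0)
JNZ body: not taken
ADD R0, R1 → R0=(-48)+0=-48
halt.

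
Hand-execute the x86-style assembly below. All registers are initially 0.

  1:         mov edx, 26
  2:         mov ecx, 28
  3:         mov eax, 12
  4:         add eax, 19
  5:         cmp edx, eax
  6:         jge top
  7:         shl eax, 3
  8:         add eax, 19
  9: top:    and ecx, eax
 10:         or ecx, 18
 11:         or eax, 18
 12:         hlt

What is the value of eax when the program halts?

283

mov edx, 26 → edx=26
mov ecx, 28 → ecx=28
mov eax, 12 → eax=12
add eax, 19 → eax=12+19=31
cmp edx, eax  (cmp 26,31)
jge top: not taken
shl eax, 3 → eax=31<<3=248
add eax, 19 → eax=248+19=267
and ecx, eax → ecx=28&267=8
or ecx, 18 → ecx=8|18=26
or eax, 18 → eax=267|18=283
halt.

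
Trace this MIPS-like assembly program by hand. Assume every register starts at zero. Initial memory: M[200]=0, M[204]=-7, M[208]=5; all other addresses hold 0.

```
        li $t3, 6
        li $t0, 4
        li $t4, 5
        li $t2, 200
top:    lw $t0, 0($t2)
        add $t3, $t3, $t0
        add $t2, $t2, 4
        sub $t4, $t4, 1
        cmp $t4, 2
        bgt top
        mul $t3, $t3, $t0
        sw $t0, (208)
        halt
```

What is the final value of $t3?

li $t3, 6 → $t3=6
li $t0, 4 → $t0=4
li $t4, 5 → $t4=5
li $t2, 200 → $t2=200
lw $t0, 0($t2) → $t0=M[200]=0
add $t3, $t3, $t0 → $t3=6+0=6
add $t2, $t2, 4 → $t2=200+4=204
sub $t4, $t4, 1 → $t4=5-1=4
cmp $t4, 2  (cmp 4,2)
bgt top: taken
lw $t0, 0($t2) → $t0=M[204]=-7
add $t3, $t3, $t0 → $t3=6+(-7)=-1
add $t2, $t2, 4 → $t2=204+4=208
sub $t4, $t4, 1 → $t4=4-1=3
cmp $t4, 2  (cmp 3,2)
bgt top: taken
lw $t0, 0($t2) → $t0=M[208]=5
add $t3, $t3, $t0 → $t3=(-1)+5=4
add $t2, $t2, 4 → $t2=208+4=212
sub $t4, $t4, 1 → $t4=3-1=2
cmp $t4, 2  (cmp 2,2)
bgt top: not taken
mul $t3, $t3, $t0 → $t3=4*5=20
sw $t0, (208) → M[208]=5
halt.

20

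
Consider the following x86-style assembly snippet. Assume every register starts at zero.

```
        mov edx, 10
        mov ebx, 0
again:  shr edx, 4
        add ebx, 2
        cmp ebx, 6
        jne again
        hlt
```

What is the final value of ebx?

after mov edx, 10: edx=10
after mov ebx, 0: ebx=0
after shr edx, 4: edx=10>>4=0
after add ebx, 2: ebx=0+2=2
cmp ebx, 6  (cmp 2,6)
jne again: taken
after shr edx, 4: edx=0>>4=0
after add ebx, 2: ebx=2+2=4
cmp ebx, 6  (cmp 4,6)
jne again: taken
after shr edx, 4: edx=0>>4=0
after add ebx, 2: ebx=4+2=6
cmp ebx, 6  (cmp 6,6)
jne again: not taken
halt.

6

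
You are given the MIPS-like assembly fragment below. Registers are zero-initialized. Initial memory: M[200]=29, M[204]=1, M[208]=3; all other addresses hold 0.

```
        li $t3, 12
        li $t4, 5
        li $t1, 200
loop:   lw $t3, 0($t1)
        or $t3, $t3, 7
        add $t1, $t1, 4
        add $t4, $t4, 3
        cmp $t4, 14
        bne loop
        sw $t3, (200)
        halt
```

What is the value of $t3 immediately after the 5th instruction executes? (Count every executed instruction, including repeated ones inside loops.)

after li $t3, 12: $t3=12
after li $t4, 5: $t4=5
after li $t1, 200: $t1=200
after lw $t3, 0($t1): $t3=M[200]=29
after or $t3, $t3, 7: $t3=29|7=31
After step 5: $t3 = 31.

31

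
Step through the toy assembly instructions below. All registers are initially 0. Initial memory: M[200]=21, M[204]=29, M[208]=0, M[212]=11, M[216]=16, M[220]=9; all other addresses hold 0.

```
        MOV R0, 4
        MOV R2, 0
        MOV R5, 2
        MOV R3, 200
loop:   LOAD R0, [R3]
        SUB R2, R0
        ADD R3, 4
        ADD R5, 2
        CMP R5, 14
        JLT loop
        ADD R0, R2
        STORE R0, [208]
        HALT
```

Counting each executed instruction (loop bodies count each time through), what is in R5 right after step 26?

10

after MOV R0, 4: R0=4
after MOV R2, 0: R2=0
after MOV R5, 2: R5=2
after MOV R3, 200: R3=200
after LOAD R0, [R3]: R0=M[200]=21
after SUB R2, R0: R2=0-21=-21
after ADD R3, 4: R3=200+4=204
after ADD R5, 2: R5=2+2=4
CMP R5, 14  (cmp 4,14)
JLT loop: taken
after LOAD R0, [R3]: R0=M[204]=29
after SUB R2, R0: R2=(-21)-29=-50
after ADD R3, 4: R3=204+4=208
after ADD R5, 2: R5=4+2=6
CMP R5, 14  (cmp 6,14)
JLT loop: taken
after LOAD R0, [R3]: R0=M[208]=0
after SUB R2, R0: R2=(-50)-0=-50
after ADD R3, 4: R3=208+4=212
after ADD R5, 2: R5=6+2=8
CMP R5, 14  (cmp 8,14)
JLT loop: taken
after LOAD R0, [R3]: R0=M[212]=11
after SUB R2, R0: R2=(-50)-11=-61
after ADD R3, 4: R3=212+4=216
after ADD R5, 2: R5=8+2=10
After step 26: R5 = 10.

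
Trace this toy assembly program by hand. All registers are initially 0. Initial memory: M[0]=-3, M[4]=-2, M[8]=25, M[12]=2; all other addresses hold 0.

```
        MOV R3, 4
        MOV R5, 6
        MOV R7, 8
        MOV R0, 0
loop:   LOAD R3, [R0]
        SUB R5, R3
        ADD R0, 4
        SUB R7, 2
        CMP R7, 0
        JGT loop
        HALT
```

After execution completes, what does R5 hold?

-16

R3=4
R5=6
R7=8
R0=0
R3=M[0]=-3
R5=6-(-3)=9
R0=0+4=4
R7=8-2=6
CMP R7, 0  (cmp 6,0)
JGT loop: taken
R3=M[4]=-2
R5=9-(-2)=11
R0=4+4=8
R7=6-2=4
CMP R7, 0  (cmp 4,0)
JGT loop: taken
R3=M[8]=25
R5=11-25=-14
R0=8+4=12
R7=4-2=2
CMP R7, 0  (cmp 2,0)
JGT loop: taken
R3=M[12]=2
R5=(-14)-2=-16
R0=12+4=16
R7=2-2=0
CMP R7, 0  (cmp 0,0)
JGT loop: not taken
halt.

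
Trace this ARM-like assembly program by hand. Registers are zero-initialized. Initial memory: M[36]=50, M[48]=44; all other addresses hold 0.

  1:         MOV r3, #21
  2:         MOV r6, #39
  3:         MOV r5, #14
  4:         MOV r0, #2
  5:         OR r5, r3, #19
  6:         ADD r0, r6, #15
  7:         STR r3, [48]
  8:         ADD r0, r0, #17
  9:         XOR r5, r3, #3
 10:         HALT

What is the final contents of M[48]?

21

r3=21
r6=39
r5=14
r0=2
r5=21|19=23
r0=39+15=54
STR r3, [48] → M[48]=21
r0=54+17=71
r5=21^3=22
halt.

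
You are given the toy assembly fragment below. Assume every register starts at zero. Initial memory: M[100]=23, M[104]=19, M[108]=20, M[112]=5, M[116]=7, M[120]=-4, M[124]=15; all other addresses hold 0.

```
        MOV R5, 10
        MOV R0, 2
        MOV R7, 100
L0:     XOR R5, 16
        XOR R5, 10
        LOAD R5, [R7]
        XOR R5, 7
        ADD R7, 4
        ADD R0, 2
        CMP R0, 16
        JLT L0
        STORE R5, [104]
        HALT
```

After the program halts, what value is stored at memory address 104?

8

after MOV R5, 10: R5=10
after MOV R0, 2: R0=2
after MOV R7, 100: R7=100
after XOR R5, 16: R5=10^16=26
after XOR R5, 10: R5=26^10=16
after LOAD R5, [R7]: R5=M[100]=23
after XOR R5, 7: R5=23^7=16
after ADD R7, 4: R7=100+4=104
after ADD R0, 2: R0=2+2=4
CMP R0, 16  (cmp 4,16)
JLT L0: taken
after XOR R5, 16: R5=16^16=0
after XOR R5, 10: R5=0^10=10
after LOAD R5, [R7]: R5=M[104]=19
after XOR R5, 7: R5=19^7=20
after ADD R7, 4: R7=104+4=108
after ADD R0, 2: R0=4+2=6
CMP R0, 16  (cmp 6,16)
JLT L0: taken
after XOR R5, 16: R5=20^16=4
after XOR R5, 10: R5=4^10=14
after LOAD R5, [R7]: R5=M[108]=20
after XOR R5, 7: R5=20^7=19
after ADD R7, 4: R7=108+4=112
after ADD R0, 2: R0=6+2=8
CMP R0, 16  (cmp 8,16)
JLT L0: taken
after XOR R5, 16: R5=19^16=3
after XOR R5, 10: R5=3^10=9
after LOAD R5, [R7]: R5=M[112]=5
after XOR R5, 7: R5=5^7=2
after ADD R7, 4: R7=112+4=116
after ADD R0, 2: R0=8+2=10
CMP R0, 16  (cmp 10,16)
JLT L0: taken
after XOR R5, 16: R5=2^16=18
after XOR R5, 10: R5=18^10=24
after LOAD R5, [R7]: R5=M[116]=7
after XOR R5, 7: R5=7^7=0
after ADD R7, 4: R7=116+4=120
after ADD R0, 2: R0=10+2=12
CMP R0, 16  (cmp 12,16)
JLT L0: taken
after XOR R5, 16: R5=0^16=16
after XOR R5, 10: R5=16^10=26
after LOAD R5, [R7]: R5=M[120]=-4
after XOR R5, 7: R5=(-4)^7=-5
after ADD R7, 4: R7=120+4=124
after ADD R0, 2: R0=12+2=14
CMP R0, 16  (cmp 14,16)
JLT L0: taken
after XOR R5, 16: R5=(-5)^16=-21
after XOR R5, 10: R5=(-21)^10=-31
after LOAD R5, [R7]: R5=M[124]=15
after XOR R5, 7: R5=15^7=8
after ADD R7, 4: R7=124+4=128
after ADD R0, 2: R0=14+2=16
CMP R0, 16  (cmp 16,16)
JLT L0: not taken
STORE R5, [104] → M[104]=8
halt.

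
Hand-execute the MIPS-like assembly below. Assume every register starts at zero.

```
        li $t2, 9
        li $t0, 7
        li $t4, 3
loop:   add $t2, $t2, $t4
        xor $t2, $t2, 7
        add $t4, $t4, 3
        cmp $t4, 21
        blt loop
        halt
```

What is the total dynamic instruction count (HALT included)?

li $t2, 9 → $t2=9
li $t0, 7 → $t0=7
li $t4, 3 → $t4=3
add $t2, $t2, $t4 → $t2=9+3=12
xor $t2, $t2, 7 → $t2=12^7=11
add $t4, $t4, 3 → $t4=3+3=6
cmp $t4, 21  (cmp 6,21)
blt loop: taken
add $t2, $t2, $t4 → $t2=11+6=17
xor $t2, $t2, 7 → $t2=17^7=22
add $t4, $t4, 3 → $t4=6+3=9
cmp $t4, 21  (cmp 9,21)
blt loop: taken
add $t2, $t2, $t4 → $t2=22+9=31
xor $t2, $t2, 7 → $t2=31^7=24
add $t4, $t4, 3 → $t4=9+3=12
cmp $t4, 21  (cmp 12,21)
blt loop: taken
add $t2, $t2, $t4 → $t2=24+12=36
xor $t2, $t2, 7 → $t2=36^7=35
add $t4, $t4, 3 → $t4=12+3=15
cmp $t4, 21  (cmp 15,21)
blt loop: taken
add $t2, $t2, $t4 → $t2=35+15=50
xor $t2, $t2, 7 → $t2=50^7=53
add $t4, $t4, 3 → $t4=15+3=18
cmp $t4, 21  (cmp 18,21)
blt loop: taken
add $t2, $t2, $t4 → $t2=53+18=71
xor $t2, $t2, 7 → $t2=71^7=64
add $t4, $t4, 3 → $t4=18+3=21
cmp $t4, 21  (cmp 21,21)
blt loop: not taken
halt.
Total executed instructions: 34.

34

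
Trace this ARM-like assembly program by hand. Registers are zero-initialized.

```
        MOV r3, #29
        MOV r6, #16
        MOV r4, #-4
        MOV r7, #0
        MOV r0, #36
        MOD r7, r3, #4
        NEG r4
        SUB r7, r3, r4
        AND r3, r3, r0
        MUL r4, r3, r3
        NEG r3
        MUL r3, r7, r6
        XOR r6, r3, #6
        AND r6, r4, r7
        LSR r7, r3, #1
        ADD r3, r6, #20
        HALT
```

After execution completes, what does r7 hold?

200

after MOV r3, #29: r3=29
after MOV r6, #16: r6=16
after MOV r4, #-4: r4=-4
after MOV r7, #0: r7=0
after MOV r0, #36: r0=36
after MOD r7, r3, #4: r7=29%4=1
after NEG r4: r4=-(-4)=4
after SUB r7, r3, r4: r7=29-4=25
after AND r3, r3, r0: r3=29&36=4
after MUL r4, r3, r3: r4=4*4=16
after NEG r3: r3=-(4)=-4
after MUL r3, r7, r6: r3=25*16=400
after XOR r6, r3, #6: r6=400^6=406
after AND r6, r4, r7: r6=16&25=16
after LSR r7, r3, #1: r7=400>>1=200
after ADD r3, r6, #20: r3=16+20=36
halt.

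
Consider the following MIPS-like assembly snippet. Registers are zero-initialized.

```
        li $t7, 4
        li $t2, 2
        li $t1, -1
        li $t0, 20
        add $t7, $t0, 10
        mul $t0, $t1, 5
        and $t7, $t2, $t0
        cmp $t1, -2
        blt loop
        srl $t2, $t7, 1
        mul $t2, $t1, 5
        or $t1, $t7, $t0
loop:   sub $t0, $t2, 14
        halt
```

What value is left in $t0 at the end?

$t7=4
$t2=2
$t1=-1
$t0=20
$t7=20+10=30
$t0=(-1)*5=-5
$t7=2&(-5)=2
cmp $t1, -2  (cmp -1,-2)
blt loop: not taken
$t2=2>>1=1
$t2=(-1)*5=-5
$t1=2|(-5)=-5
$t0=(-5)-14=-19
halt.

-19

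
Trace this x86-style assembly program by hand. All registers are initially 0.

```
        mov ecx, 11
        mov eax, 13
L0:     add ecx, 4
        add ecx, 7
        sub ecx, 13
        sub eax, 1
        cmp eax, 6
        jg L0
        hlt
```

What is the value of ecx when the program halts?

-3

after mov ecx, 11: ecx=11
after mov eax, 13: eax=13
after add ecx, 4: ecx=11+4=15
after add ecx, 7: ecx=15+7=22
after sub ecx, 13: ecx=22-13=9
after sub eax, 1: eax=13-1=12
cmp eax, 6  (cmp 12,6)
jg L0: taken
after add ecx, 4: ecx=9+4=13
after add ecx, 7: ecx=13+7=20
after sub ecx, 13: ecx=20-13=7
after sub eax, 1: eax=12-1=11
cmp eax, 6  (cmp 11,6)
jg L0: taken
after add ecx, 4: ecx=7+4=11
after add ecx, 7: ecx=11+7=18
after sub ecx, 13: ecx=18-13=5
after sub eax, 1: eax=11-1=10
cmp eax, 6  (cmp 10,6)
jg L0: taken
after add ecx, 4: ecx=5+4=9
after add ecx, 7: ecx=9+7=16
after sub ecx, 13: ecx=16-13=3
after sub eax, 1: eax=10-1=9
cmp eax, 6  (cmp 9,6)
jg L0: taken
after add ecx, 4: ecx=3+4=7
after add ecx, 7: ecx=7+7=14
after sub ecx, 13: ecx=14-13=1
after sub eax, 1: eax=9-1=8
cmp eax, 6  (cmp 8,6)
jg L0: taken
after add ecx, 4: ecx=1+4=5
after add ecx, 7: ecx=5+7=12
after sub ecx, 13: ecx=12-13=-1
after sub eax, 1: eax=8-1=7
cmp eax, 6  (cmp 7,6)
jg L0: taken
after add ecx, 4: ecx=(-1)+4=3
after add ecx, 7: ecx=3+7=10
after sub ecx, 13: ecx=10-13=-3
after sub eax, 1: eax=7-1=6
cmp eax, 6  (cmp 6,6)
jg L0: not taken
halt.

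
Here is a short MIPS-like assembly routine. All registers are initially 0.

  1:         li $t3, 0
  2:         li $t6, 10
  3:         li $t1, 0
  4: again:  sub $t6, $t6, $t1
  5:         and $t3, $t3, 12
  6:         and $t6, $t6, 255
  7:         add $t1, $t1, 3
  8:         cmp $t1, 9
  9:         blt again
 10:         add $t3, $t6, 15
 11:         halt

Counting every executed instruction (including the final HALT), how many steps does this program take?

li $t3, 0 → $t3=0
li $t6, 10 → $t6=10
li $t1, 0 → $t1=0
sub $t6, $t6, $t1 → $t6=10-0=10
and $t3, $t3, 12 → $t3=0&12=0
and $t6, $t6, 255 → $t6=10&255=10
add $t1, $t1, 3 → $t1=0+3=3
cmp $t1, 9  (cmp 3,9)
blt again: taken
sub $t6, $t6, $t1 → $t6=10-3=7
and $t3, $t3, 12 → $t3=0&12=0
and $t6, $t6, 255 → $t6=7&255=7
add $t1, $t1, 3 → $t1=3+3=6
cmp $t1, 9  (cmp 6,9)
blt again: taken
sub $t6, $t6, $t1 → $t6=7-6=1
and $t3, $t3, 12 → $t3=0&12=0
and $t6, $t6, 255 → $t6=1&255=1
add $t1, $t1, 3 → $t1=6+3=9
cmp $t1, 9  (cmp 9,9)
blt again: not taken
add $t3, $t6, 15 → $t3=1+15=16
halt.
Total executed instructions: 23.

23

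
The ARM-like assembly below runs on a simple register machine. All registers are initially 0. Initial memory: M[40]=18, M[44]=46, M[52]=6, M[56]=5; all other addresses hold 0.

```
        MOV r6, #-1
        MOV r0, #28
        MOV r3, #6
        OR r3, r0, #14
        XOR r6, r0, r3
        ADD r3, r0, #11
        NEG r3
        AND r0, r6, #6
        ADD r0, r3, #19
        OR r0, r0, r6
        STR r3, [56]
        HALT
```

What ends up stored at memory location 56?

r6=-1
r0=28
r3=6
r3=28|14=30
r6=28^30=2
r3=28+11=39
r3=-(39)=-39
r0=2&6=2
r0=(-39)+19=-20
r0=(-20)|2=-18
STR r3, [56] → M[56]=-39
halt.

-39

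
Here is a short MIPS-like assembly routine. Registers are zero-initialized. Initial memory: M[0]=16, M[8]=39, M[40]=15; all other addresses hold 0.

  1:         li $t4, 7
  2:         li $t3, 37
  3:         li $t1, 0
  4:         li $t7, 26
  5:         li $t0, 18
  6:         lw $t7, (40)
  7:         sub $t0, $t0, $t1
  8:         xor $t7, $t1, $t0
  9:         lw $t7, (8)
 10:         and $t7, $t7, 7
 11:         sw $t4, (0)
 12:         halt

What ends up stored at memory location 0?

7

after li $t4, 7: $t4=7
after li $t3, 37: $t3=37
after li $t1, 0: $t1=0
after li $t7, 26: $t7=26
after li $t0, 18: $t0=18
after lw $t7, (40): $t7=M[40]=15
after sub $t0, $t0, $t1: $t0=18-0=18
after xor $t7, $t1, $t0: $t7=0^18=18
after lw $t7, (8): $t7=M[8]=39
after and $t7, $t7, 7: $t7=39&7=7
sw $t4, (0) → M[0]=7
halt.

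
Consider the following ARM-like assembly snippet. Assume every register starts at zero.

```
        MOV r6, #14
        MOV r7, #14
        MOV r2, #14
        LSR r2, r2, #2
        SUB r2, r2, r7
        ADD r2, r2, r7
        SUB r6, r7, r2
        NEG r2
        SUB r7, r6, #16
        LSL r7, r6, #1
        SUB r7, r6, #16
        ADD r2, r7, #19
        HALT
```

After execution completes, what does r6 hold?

after MOV r6, #14: r6=14
after MOV r7, #14: r7=14
after MOV r2, #14: r2=14
after LSR r2, r2, #2: r2=14>>2=3
after SUB r2, r2, r7: r2=3-14=-11
after ADD r2, r2, r7: r2=(-11)+14=3
after SUB r6, r7, r2: r6=14-3=11
after NEG r2: r2=-(3)=-3
after SUB r7, r6, #16: r7=11-16=-5
after LSL r7, r6, #1: r7=11<<1=22
after SUB r7, r6, #16: r7=11-16=-5
after ADD r2, r7, #19: r2=(-5)+19=14
halt.

11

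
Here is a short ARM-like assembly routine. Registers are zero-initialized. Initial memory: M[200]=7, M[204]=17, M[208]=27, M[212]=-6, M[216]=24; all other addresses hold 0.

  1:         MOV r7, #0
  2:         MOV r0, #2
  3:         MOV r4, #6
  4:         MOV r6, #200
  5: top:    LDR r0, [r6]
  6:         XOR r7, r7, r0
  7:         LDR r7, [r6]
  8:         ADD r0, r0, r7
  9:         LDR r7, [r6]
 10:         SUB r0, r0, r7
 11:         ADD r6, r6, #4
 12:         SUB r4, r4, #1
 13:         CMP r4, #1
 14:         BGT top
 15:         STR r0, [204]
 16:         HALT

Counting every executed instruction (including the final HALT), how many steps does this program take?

r7=0
r0=2
r4=6
r6=200
r0=M[200]=7
r7=0^7=7
r7=M[200]=7
r0=7+7=14
r7=M[200]=7
r0=14-7=7
r6=200+4=204
r4=6-1=5
CMP r4, #1  (cmp 5,1)
BGT top: taken
r0=M[204]=17
r7=7^17=22
r7=M[204]=17
r0=17+17=34
r7=M[204]=17
r0=34-17=17
r6=204+4=208
r4=5-1=4
CMP r4, #1  (cmp 4,1)
BGT top: taken
r0=M[208]=27
r7=17^27=10
r7=M[208]=27
r0=27+27=54
r7=M[208]=27
r0=54-27=27
r6=208+4=212
r4=4-1=3
CMP r4, #1  (cmp 3,1)
BGT top: taken
r0=M[212]=-6
r7=27^(-6)=-31
r7=M[212]=-6
r0=(-6)+(-6)=-12
r7=M[212]=-6
r0=(-12)-(-6)=-6
r6=212+4=216
r4=3-1=2
CMP r4, #1  (cmp 2,1)
BGT top: taken
r0=M[216]=24
r7=(-6)^24=-30
r7=M[216]=24
r0=24+24=48
r7=M[216]=24
r0=48-24=24
r6=216+4=220
r4=2-1=1
CMP r4, #1  (cmp 1,1)
BGT top: not taken
STR r0, [204] → M[204]=24
halt.
Total executed instructions: 56.

56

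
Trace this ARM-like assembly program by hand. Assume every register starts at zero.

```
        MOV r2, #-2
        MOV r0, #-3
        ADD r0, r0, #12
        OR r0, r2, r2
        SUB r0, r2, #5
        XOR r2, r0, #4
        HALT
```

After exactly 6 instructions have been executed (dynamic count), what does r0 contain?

-7

after MOV r2, #-2: r2=-2
after MOV r0, #-3: r0=-3
after ADD r0, r0, #12: r0=(-3)+12=9
after OR r0, r2, r2: r0=(-2)|(-2)=-2
after SUB r0, r2, #5: r0=(-2)-5=-7
after XOR r2, r0, #4: r2=(-7)^4=-3
After step 6: r0 = -7.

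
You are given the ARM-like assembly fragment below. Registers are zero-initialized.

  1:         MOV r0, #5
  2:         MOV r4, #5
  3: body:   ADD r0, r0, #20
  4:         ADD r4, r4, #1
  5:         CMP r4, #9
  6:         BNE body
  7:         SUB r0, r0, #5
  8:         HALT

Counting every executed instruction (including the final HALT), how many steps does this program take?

20

r0=5
r4=5
r0=5+20=25
r4=5+1=6
CMP r4, #9  (cmp 6,9)
BNE body: taken
r0=25+20=45
r4=6+1=7
CMP r4, #9  (cmp 7,9)
BNE body: taken
r0=45+20=65
r4=7+1=8
CMP r4, #9  (cmp 8,9)
BNE body: taken
r0=65+20=85
r4=8+1=9
CMP r4, #9  (cmp 9,9)
BNE body: not taken
r0=85-5=80
halt.
Total executed instructions: 20.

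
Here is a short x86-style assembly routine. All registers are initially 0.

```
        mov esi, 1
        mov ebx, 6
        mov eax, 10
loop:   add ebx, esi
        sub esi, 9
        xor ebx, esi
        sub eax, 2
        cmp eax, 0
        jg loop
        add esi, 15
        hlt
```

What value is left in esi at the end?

mov esi, 1 → esi=1
mov ebx, 6 → ebx=6
mov eax, 10 → eax=10
add ebx, esi → ebx=6+1=7
sub esi, 9 → esi=1-9=-8
xor ebx, esi → ebx=7^(-8)=-1
sub eax, 2 → eax=10-2=8
cmp eax, 0  (cmp 8,0)
jg loop: taken
add ebx, esi → ebx=(-1)+(-8)=-9
sub esi, 9 → esi=(-8)-9=-17
xor ebx, esi → ebx=(-9)^(-17)=24
sub eax, 2 → eax=8-2=6
cmp eax, 0  (cmp 6,0)
jg loop: taken
add ebx, esi → ebx=24+(-17)=7
sub esi, 9 → esi=(-17)-9=-26
xor ebx, esi → ebx=7^(-26)=-31
sub eax, 2 → eax=6-2=4
cmp eax, 0  (cmp 4,0)
jg loop: taken
add ebx, esi → ebx=(-31)+(-26)=-57
sub esi, 9 → esi=(-26)-9=-35
xor ebx, esi → ebx=(-57)^(-35)=26
sub eax, 2 → eax=4-2=2
cmp eax, 0  (cmp 2,0)
jg loop: taken
add ebx, esi → ebx=26+(-35)=-9
sub esi, 9 → esi=(-35)-9=-44
xor ebx, esi → ebx=(-9)^(-44)=35
sub eax, 2 → eax=2-2=0
cmp eax, 0  (cmp 0,0)
jg loop: not taken
add esi, 15 → esi=(-44)+15=-29
halt.

-29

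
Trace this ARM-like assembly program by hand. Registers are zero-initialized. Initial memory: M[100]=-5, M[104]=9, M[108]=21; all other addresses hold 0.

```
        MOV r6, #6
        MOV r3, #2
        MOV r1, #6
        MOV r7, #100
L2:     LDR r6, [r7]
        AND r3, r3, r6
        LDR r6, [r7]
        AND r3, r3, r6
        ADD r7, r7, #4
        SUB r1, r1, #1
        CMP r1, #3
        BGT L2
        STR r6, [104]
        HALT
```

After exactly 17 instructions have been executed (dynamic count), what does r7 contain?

MOV r6, #6 → r6=6
MOV r3, #2 → r3=2
MOV r1, #6 → r1=6
MOV r7, #100 → r7=100
LDR r6, [r7] → r6=M[100]=-5
AND r3, r3, r6 → r3=2&(-5)=2
LDR r6, [r7] → r6=M[100]=-5
AND r3, r3, r6 → r3=2&(-5)=2
ADD r7, r7, #4 → r7=100+4=104
SUB r1, r1, #1 → r1=6-1=5
CMP r1, #3  (cmp 5,3)
BGT L2: taken
LDR r6, [r7] → r6=M[104]=9
AND r3, r3, r6 → r3=2&9=0
LDR r6, [r7] → r6=M[104]=9
AND r3, r3, r6 → r3=0&9=0
ADD r7, r7, #4 → r7=104+4=108
After step 17: r7 = 108.

108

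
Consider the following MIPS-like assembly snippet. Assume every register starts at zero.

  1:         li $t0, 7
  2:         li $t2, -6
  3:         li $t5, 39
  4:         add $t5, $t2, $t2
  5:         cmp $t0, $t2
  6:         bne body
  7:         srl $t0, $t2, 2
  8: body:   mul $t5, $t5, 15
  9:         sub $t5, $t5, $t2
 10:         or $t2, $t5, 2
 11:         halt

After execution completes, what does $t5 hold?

li $t0, 7 → $t0=7
li $t2, -6 → $t2=-6
li $t5, 39 → $t5=39
add $t5, $t2, $t2 → $t5=(-6)+(-6)=-12
cmp $t0, $t2  (cmp 7,-6)
bne body: taken
mul $t5, $t5, 15 → $t5=(-12)*15=-180
sub $t5, $t5, $t2 → $t5=(-180)-(-6)=-174
or $t2, $t5, 2 → $t2=(-174)|2=-174
halt.

-174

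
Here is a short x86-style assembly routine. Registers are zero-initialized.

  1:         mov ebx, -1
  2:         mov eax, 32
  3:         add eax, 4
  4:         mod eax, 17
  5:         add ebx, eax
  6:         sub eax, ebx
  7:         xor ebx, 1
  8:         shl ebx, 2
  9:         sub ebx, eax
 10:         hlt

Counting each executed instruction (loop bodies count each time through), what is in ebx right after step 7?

0

ebx=-1
eax=32
eax=32+4=36
eax=36%17=2
ebx=(-1)+2=1
eax=2-1=1
ebx=1^1=0
After step 7: ebx = 0.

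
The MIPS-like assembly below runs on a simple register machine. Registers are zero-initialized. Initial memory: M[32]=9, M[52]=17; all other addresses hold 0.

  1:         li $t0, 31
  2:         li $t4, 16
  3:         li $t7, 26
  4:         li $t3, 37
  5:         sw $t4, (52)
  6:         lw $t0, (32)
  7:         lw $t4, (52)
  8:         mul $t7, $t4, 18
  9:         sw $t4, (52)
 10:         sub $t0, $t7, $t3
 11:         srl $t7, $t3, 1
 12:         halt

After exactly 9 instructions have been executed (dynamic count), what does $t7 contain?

$t0=31
$t4=16
$t7=26
$t3=37
sw $t4, (52) → M[52]=16
$t0=M[32]=9
$t4=M[52]=16
$t7=16*18=288
sw $t4, (52) → M[52]=16
After step 9: $t7 = 288.

288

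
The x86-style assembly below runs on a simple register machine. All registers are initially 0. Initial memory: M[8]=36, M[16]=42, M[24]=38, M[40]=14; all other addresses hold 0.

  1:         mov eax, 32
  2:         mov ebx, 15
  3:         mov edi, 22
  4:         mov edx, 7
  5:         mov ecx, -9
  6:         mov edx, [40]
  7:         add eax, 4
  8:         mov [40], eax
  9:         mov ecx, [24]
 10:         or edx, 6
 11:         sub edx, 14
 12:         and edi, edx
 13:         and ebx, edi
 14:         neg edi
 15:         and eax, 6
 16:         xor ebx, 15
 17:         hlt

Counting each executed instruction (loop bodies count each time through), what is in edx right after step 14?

0

after mov eax, 32: eax=32
after mov ebx, 15: ebx=15
after mov edi, 22: edi=22
after mov edx, 7: edx=7
after mov ecx, -9: ecx=-9
after mov edx, [40]: edx=M[40]=14
after add eax, 4: eax=32+4=36
mov [40], eax → M[40]=36
after mov ecx, [24]: ecx=M[24]=38
after or edx, 6: edx=14|6=14
after sub edx, 14: edx=14-14=0
after and edi, edx: edi=22&0=0
after and ebx, edi: ebx=15&0=0
after neg edi: edi=-(0)=0
After step 14: edx = 0.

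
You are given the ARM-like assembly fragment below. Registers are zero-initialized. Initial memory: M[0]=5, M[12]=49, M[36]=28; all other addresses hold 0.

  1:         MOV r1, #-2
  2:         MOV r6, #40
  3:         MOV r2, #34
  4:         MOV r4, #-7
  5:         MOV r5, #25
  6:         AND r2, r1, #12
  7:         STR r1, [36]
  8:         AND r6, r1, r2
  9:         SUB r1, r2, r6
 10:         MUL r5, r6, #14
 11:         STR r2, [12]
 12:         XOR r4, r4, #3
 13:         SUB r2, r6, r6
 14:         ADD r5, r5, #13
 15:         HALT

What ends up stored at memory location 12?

12

MOV r1, #-2 → r1=-2
MOV r6, #40 → r6=40
MOV r2, #34 → r2=34
MOV r4, #-7 → r4=-7
MOV r5, #25 → r5=25
AND r2, r1, #12 → r2=(-2)&12=12
STR r1, [36] → M[36]=-2
AND r6, r1, r2 → r6=(-2)&12=12
SUB r1, r2, r6 → r1=12-12=0
MUL r5, r6, #14 → r5=12*14=168
STR r2, [12] → M[12]=12
XOR r4, r4, #3 → r4=(-7)^3=-6
SUB r2, r6, r6 → r2=12-12=0
ADD r5, r5, #13 → r5=168+13=181
halt.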